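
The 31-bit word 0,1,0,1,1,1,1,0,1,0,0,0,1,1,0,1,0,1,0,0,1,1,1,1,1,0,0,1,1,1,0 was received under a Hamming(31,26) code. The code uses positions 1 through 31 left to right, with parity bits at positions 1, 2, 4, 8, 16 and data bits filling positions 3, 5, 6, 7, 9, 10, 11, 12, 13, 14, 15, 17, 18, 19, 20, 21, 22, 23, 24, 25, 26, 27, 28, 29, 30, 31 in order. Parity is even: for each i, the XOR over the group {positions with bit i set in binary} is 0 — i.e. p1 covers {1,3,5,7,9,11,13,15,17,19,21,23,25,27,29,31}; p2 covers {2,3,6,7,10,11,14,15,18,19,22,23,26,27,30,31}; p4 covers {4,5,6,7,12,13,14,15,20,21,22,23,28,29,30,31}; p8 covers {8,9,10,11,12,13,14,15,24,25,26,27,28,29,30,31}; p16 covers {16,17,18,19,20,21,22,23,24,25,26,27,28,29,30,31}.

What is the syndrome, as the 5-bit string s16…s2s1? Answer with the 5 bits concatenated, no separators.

s1 (pos 1,3,5,7,9,11,13,15,17,19,21,23,25,27,29,31): 0⊕0⊕1⊕1⊕1⊕0⊕1⊕0⊕0⊕0⊕1⊕1⊕1⊕0⊕1⊕0 = 0
s2 (pos 2,3,6,7,10,11,14,15,18,19,22,23,26,27,30,31): 1⊕0⊕1⊕1⊕0⊕0⊕1⊕0⊕1⊕0⊕1⊕1⊕0⊕0⊕1⊕0 = 0
s4 (pos 4,5,6,7,12,13,14,15,20,21,22,23,28,29,30,31): 1⊕1⊕1⊕1⊕0⊕1⊕1⊕0⊕0⊕1⊕1⊕1⊕1⊕1⊕1⊕0 = 0
s8 (pos 8,9,10,11,12,13,14,15,24,25,26,27,28,29,30,31): 0⊕1⊕0⊕0⊕0⊕1⊕1⊕0⊕1⊕1⊕0⊕0⊕1⊕1⊕1⊕0 = 0
s16 (pos 16,17,18,19,20,21,22,23,24,25,26,27,28,29,30,31): 1⊕0⊕1⊕0⊕0⊕1⊕1⊕1⊕1⊕1⊕0⊕0⊕1⊕1⊕1⊕0 = 0
Syndrome s16…s1 = 00000 → no error.

00000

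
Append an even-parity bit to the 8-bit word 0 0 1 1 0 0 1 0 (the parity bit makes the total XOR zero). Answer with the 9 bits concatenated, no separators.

XOR of the 8 data bits: 0⊕0⊕1⊕1⊕0⊕0⊕1⊕0 = 1
Parity bit = 1 (so all 9 bits XOR to 0).

001100101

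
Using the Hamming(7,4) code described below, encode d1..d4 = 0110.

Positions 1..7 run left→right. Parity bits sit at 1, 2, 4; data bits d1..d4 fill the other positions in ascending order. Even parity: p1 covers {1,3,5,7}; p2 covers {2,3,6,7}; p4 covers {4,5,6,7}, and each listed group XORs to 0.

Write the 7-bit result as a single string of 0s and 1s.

1100110

Place data at non-parity positions: p1 p2 0 p4 1 1 0
p1 (pos 1,3,5,7): XOR of data positions = 0⊕1⊕0 = 1
p2 (pos 2,3,6,7): XOR of data positions = 0⊕1⊕0 = 1
p4 (pos 4,5,6,7): XOR of data positions = 1⊕1⊕0 = 0
Codeword: 1100110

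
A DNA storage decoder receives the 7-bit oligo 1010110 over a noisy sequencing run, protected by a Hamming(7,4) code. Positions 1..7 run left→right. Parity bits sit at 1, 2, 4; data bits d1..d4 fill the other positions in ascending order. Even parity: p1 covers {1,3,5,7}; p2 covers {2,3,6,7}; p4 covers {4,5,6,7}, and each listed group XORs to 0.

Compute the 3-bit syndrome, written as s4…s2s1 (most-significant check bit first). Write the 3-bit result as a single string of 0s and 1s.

001

s1 (pos 1,3,5,7): 1⊕1⊕1⊕0 = 1
s2 (pos 2,3,6,7): 0⊕1⊕1⊕0 = 0
s4 (pos 4,5,6,7): 0⊕1⊕1⊕0 = 0
Syndrome s4…s1 = 001 → error at position 1.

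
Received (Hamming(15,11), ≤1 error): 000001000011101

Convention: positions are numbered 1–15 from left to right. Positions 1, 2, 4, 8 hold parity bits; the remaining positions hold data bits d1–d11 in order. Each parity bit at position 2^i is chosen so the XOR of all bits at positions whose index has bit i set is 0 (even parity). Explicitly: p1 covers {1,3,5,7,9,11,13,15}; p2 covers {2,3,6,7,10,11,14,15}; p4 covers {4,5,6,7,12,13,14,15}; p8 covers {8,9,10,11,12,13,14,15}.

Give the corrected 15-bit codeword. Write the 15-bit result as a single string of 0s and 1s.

001001000011101

s1 (pos 1,3,5,7,9,11,13,15): 0⊕0⊕0⊕0⊕0⊕1⊕1⊕1 = 1
s2 (pos 2,3,6,7,10,11,14,15): 0⊕0⊕1⊕0⊕0⊕1⊕0⊕1 = 1
s4 (pos 4,5,6,7,12,13,14,15): 0⊕0⊕1⊕0⊕1⊕1⊕0⊕1 = 0
s8 (pos 8,9,10,11,12,13,14,15): 0⊕0⊕0⊕1⊕1⊕1⊕0⊕1 = 0
Syndrome s8…s1 = 0011 → error at position 3.
Flip position 3: 000001000011101 → 001001000011101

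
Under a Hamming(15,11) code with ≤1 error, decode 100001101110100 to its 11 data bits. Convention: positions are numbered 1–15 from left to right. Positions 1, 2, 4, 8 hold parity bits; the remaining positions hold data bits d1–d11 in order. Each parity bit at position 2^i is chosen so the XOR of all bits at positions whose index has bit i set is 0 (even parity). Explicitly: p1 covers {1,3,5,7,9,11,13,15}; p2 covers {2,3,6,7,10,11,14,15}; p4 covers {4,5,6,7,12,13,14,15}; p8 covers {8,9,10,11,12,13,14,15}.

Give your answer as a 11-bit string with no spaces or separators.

01111110100

s1 (pos 1,3,5,7,9,11,13,15): 1⊕0⊕0⊕1⊕1⊕1⊕1⊕0 = 1
s2 (pos 2,3,6,7,10,11,14,15): 0⊕0⊕1⊕1⊕1⊕1⊕0⊕0 = 0
s4 (pos 4,5,6,7,12,13,14,15): 0⊕0⊕1⊕1⊕0⊕1⊕0⊕0 = 1
s8 (pos 8,9,10,11,12,13,14,15): 0⊕1⊕1⊕1⊕0⊕1⊕0⊕0 = 0
Syndrome s8…s1 = 0101 → error at position 5.
Flip position 5: 100001101110100 → 100011101110100
Read data bits from positions 3,5,6,7,9,10,11,12,13,14,15: 01111110100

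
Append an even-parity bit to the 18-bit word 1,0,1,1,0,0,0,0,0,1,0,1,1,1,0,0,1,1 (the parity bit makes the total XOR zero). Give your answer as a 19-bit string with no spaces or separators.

XOR of the 18 data bits: 1⊕0⊕1⊕1⊕0⊕0⊕0⊕0⊕0⊕1⊕0⊕1⊕1⊕1⊕0⊕0⊕1⊕1 = 1
Parity bit = 1 (so all 19 bits XOR to 0).

1011000001011100111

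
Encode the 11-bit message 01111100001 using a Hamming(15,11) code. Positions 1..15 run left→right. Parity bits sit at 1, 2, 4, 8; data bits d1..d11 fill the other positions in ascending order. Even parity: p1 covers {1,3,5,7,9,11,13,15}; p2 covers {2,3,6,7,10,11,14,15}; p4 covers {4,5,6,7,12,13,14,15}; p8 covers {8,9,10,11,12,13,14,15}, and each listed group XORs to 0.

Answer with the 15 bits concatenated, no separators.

000011111100001

Place data at non-parity positions: p1 p2 0 p4 1 1 1 p8 1 1 0 0 0 0 1
p1 (pos 1,3,5,7,9,11,13,15): XOR of data positions = 0⊕1⊕1⊕1⊕0⊕0⊕1 = 0
p2 (pos 2,3,6,7,10,11,14,15): XOR of data positions = 0⊕1⊕1⊕1⊕0⊕0⊕1 = 0
p4 (pos 4,5,6,7,12,13,14,15): XOR of data positions = 1⊕1⊕1⊕0⊕0⊕0⊕1 = 0
p8 (pos 8,9,10,11,12,13,14,15): XOR of data positions = 1⊕1⊕0⊕0⊕0⊕0⊕1 = 1
Codeword: 000011111100001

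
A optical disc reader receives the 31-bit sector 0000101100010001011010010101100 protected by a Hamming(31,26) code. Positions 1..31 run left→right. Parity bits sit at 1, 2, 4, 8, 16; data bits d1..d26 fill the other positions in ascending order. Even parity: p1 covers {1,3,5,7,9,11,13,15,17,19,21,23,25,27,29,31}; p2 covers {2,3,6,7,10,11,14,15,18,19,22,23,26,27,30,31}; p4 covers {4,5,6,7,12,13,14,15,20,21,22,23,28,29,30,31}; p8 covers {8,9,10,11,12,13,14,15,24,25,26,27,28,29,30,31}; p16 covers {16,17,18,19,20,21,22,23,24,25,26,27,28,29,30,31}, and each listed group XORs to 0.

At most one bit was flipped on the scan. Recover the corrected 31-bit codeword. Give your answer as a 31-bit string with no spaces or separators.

1000101100010001011010010101100

s1 (pos 1,3,5,7,9,11,13,15,17,19,21,23,25,27,29,31): 0⊕0⊕1⊕1⊕0⊕0⊕0⊕0⊕0⊕1⊕1⊕0⊕0⊕0⊕1⊕0 = 1
s2 (pos 2,3,6,7,10,11,14,15,18,19,22,23,26,27,30,31): 0⊕0⊕0⊕1⊕0⊕0⊕0⊕0⊕1⊕1⊕0⊕0⊕1⊕0⊕0⊕0 = 0
s4 (pos 4,5,6,7,12,13,14,15,20,21,22,23,28,29,30,31): 0⊕1⊕0⊕1⊕1⊕0⊕0⊕0⊕0⊕1⊕0⊕0⊕1⊕1⊕0⊕0 = 0
s8 (pos 8,9,10,11,12,13,14,15,24,25,26,27,28,29,30,31): 1⊕0⊕0⊕0⊕1⊕0⊕0⊕0⊕1⊕0⊕1⊕0⊕1⊕1⊕0⊕0 = 0
s16 (pos 16,17,18,19,20,21,22,23,24,25,26,27,28,29,30,31): 1⊕0⊕1⊕1⊕0⊕1⊕0⊕0⊕1⊕0⊕1⊕0⊕1⊕1⊕0⊕0 = 0
Syndrome s16…s1 = 00001 → error at position 1.
Flip position 1: 0000101100010001011010010101100 → 1000101100010001011010010101100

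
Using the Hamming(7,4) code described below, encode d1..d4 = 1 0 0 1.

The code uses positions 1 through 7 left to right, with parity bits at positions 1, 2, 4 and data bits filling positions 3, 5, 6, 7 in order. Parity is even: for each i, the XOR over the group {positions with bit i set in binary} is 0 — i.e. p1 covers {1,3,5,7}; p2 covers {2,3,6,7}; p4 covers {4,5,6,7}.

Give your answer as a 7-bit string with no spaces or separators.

0011001

Place data at non-parity positions: p1 p2 1 p4 0 0 1
p1 (pos 1,3,5,7): XOR of data positions = 1⊕0⊕1 = 0
p2 (pos 2,3,6,7): XOR of data positions = 1⊕0⊕1 = 0
p4 (pos 4,5,6,7): XOR of data positions = 0⊕0⊕1 = 1
Codeword: 0011001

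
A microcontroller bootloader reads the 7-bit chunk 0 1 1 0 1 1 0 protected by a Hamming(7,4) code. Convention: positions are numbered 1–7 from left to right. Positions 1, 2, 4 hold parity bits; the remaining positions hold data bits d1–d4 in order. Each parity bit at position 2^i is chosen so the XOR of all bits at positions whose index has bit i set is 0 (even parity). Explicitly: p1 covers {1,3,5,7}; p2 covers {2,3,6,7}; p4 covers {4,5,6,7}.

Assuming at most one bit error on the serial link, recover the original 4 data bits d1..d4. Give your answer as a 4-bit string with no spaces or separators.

1110

s1 (pos 1,3,5,7): 0⊕1⊕1⊕0 = 0
s2 (pos 2,3,6,7): 1⊕1⊕1⊕0 = 1
s4 (pos 4,5,6,7): 0⊕1⊕1⊕0 = 0
Syndrome s4…s1 = 010 → error at position 2.
Flip position 2: 0110110 → 0010110
Read data bits from positions 3,5,6,7: 1110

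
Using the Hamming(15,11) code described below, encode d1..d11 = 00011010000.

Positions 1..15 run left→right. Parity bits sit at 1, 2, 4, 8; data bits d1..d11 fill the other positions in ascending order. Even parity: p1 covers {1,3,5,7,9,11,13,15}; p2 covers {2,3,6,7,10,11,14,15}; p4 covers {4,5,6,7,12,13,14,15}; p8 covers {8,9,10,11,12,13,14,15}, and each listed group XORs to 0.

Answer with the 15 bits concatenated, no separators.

Place data at non-parity positions: p1 p2 0 p4 0 0 1 p8 1 0 1 0 0 0 0
p1 (pos 1,3,5,7,9,11,13,15): XOR of data positions = 0⊕0⊕1⊕1⊕1⊕0⊕0 = 1
p2 (pos 2,3,6,7,10,11,14,15): XOR of data positions = 0⊕0⊕1⊕0⊕1⊕0⊕0 = 0
p4 (pos 4,5,6,7,12,13,14,15): XOR of data positions = 0⊕0⊕1⊕0⊕0⊕0⊕0 = 1
p8 (pos 8,9,10,11,12,13,14,15): XOR of data positions = 1⊕0⊕1⊕0⊕0⊕0⊕0 = 0
Codeword: 100100101010000

100100101010000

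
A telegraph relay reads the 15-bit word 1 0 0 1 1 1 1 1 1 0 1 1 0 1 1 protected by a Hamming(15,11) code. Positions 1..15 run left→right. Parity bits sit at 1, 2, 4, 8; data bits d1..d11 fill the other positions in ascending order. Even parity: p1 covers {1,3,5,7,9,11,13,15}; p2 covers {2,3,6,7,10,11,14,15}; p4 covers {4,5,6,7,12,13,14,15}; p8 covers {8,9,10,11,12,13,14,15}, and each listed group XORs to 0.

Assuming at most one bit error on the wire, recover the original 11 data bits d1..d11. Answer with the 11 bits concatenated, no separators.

s1 (pos 1,3,5,7,9,11,13,15): 1⊕0⊕1⊕1⊕1⊕1⊕0⊕1 = 0
s2 (pos 2,3,6,7,10,11,14,15): 0⊕0⊕1⊕1⊕0⊕1⊕1⊕1 = 1
s4 (pos 4,5,6,7,12,13,14,15): 1⊕1⊕1⊕1⊕1⊕0⊕1⊕1 = 1
s8 (pos 8,9,10,11,12,13,14,15): 1⊕1⊕0⊕1⊕1⊕0⊕1⊕1 = 0
Syndrome s8…s1 = 0110 → error at position 6.
Flip position 6: 100111111011011 → 100110111011011
Read data bits from positions 3,5,6,7,9,10,11,12,13,14,15: 01011011011

01011011011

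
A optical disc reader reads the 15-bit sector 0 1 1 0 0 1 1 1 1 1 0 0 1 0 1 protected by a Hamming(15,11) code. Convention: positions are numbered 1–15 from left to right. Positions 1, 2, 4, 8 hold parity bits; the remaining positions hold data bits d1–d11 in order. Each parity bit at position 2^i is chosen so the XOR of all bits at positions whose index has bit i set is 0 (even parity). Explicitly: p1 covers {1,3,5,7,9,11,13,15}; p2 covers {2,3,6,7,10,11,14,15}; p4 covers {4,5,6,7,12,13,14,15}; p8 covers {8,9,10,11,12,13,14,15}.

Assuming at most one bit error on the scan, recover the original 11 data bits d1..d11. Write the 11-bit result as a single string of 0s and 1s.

s1 (pos 1,3,5,7,9,11,13,15): 0⊕1⊕0⊕1⊕1⊕0⊕1⊕1 = 1
s2 (pos 2,3,6,7,10,11,14,15): 1⊕1⊕1⊕1⊕1⊕0⊕0⊕1 = 0
s4 (pos 4,5,6,7,12,13,14,15): 0⊕0⊕1⊕1⊕0⊕1⊕0⊕1 = 0
s8 (pos 8,9,10,11,12,13,14,15): 1⊕1⊕1⊕0⊕0⊕1⊕0⊕1 = 1
Syndrome s8…s1 = 1001 → error at position 9.
Flip position 9: 011001111100101 → 011001110100101
Read data bits from positions 3,5,6,7,9,10,11,12,13,14,15: 10110100101

10110100101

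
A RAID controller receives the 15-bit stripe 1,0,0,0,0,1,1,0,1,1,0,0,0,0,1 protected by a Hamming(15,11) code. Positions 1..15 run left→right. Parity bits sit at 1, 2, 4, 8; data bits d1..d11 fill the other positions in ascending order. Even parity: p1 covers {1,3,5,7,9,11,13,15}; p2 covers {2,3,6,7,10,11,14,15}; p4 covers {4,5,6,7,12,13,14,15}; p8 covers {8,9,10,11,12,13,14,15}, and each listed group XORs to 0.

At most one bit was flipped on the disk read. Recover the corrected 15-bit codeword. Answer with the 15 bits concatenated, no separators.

100001101101001

s1 (pos 1,3,5,7,9,11,13,15): 1⊕0⊕0⊕1⊕1⊕0⊕0⊕1 = 0
s2 (pos 2,3,6,7,10,11,14,15): 0⊕0⊕1⊕1⊕1⊕0⊕0⊕1 = 0
s4 (pos 4,5,6,7,12,13,14,15): 0⊕0⊕1⊕1⊕0⊕0⊕0⊕1 = 1
s8 (pos 8,9,10,11,12,13,14,15): 0⊕1⊕1⊕0⊕0⊕0⊕0⊕1 = 1
Syndrome s8…s1 = 1100 → error at position 12.
Flip position 12: 100001101100001 → 100001101101001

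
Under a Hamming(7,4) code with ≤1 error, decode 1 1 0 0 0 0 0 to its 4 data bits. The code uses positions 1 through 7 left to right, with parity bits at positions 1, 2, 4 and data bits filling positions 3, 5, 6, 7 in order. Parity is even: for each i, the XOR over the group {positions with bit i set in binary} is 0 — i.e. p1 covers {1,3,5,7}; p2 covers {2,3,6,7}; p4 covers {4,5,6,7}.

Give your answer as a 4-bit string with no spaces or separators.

s1 (pos 1,3,5,7): 1⊕0⊕0⊕0 = 1
s2 (pos 2,3,6,7): 1⊕0⊕0⊕0 = 1
s4 (pos 4,5,6,7): 0⊕0⊕0⊕0 = 0
Syndrome s4…s1 = 011 → error at position 3.
Flip position 3: 1100000 → 1110000
Read data bits from positions 3,5,6,7: 1000

1000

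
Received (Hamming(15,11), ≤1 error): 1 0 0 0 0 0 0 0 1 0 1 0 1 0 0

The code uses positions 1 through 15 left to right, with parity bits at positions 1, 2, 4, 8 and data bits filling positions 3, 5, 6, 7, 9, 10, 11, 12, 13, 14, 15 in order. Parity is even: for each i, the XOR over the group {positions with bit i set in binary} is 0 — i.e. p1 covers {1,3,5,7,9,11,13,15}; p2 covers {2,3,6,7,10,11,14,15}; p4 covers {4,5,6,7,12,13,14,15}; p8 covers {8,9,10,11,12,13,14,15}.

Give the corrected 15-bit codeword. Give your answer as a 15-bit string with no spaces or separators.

100000001010110

s1 (pos 1,3,5,7,9,11,13,15): 1⊕0⊕0⊕0⊕1⊕1⊕1⊕0 = 0
s2 (pos 2,3,6,7,10,11,14,15): 0⊕0⊕0⊕0⊕0⊕1⊕0⊕0 = 1
s4 (pos 4,5,6,7,12,13,14,15): 0⊕0⊕0⊕0⊕0⊕1⊕0⊕0 = 1
s8 (pos 8,9,10,11,12,13,14,15): 0⊕1⊕0⊕1⊕0⊕1⊕0⊕0 = 1
Syndrome s8…s1 = 1110 → error at position 14.
Flip position 14: 100000001010100 → 100000001010110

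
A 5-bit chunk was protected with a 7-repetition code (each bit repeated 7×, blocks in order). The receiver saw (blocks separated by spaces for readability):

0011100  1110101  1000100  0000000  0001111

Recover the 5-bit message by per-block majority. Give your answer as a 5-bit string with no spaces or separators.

01001

Block 1 (0011100): 3 ones → 0
Block 2 (1110101): 5 ones → 1
Block 3 (1000100): 2 ones → 0
Block 4 (0000000): 0 ones → 0
Block 5 (0001111): 4 ones → 1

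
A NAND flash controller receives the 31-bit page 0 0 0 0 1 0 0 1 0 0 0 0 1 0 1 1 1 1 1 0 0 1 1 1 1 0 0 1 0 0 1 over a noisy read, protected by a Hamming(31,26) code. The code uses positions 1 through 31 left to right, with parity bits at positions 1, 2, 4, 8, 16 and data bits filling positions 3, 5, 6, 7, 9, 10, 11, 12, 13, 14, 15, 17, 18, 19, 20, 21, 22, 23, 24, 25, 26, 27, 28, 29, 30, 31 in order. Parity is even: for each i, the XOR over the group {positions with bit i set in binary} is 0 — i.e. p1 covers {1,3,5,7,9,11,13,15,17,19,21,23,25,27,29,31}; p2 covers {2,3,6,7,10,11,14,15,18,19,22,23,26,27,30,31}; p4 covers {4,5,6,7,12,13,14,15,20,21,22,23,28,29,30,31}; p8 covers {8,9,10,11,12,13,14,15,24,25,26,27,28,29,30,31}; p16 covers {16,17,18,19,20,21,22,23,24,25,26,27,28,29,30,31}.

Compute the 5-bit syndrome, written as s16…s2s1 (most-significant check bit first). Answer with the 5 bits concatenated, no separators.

01100

s1 (pos 1,3,5,7,9,11,13,15,17,19,21,23,25,27,29,31): 0⊕0⊕1⊕0⊕0⊕0⊕1⊕1⊕1⊕1⊕0⊕1⊕1⊕0⊕0⊕1 = 0
s2 (pos 2,3,6,7,10,11,14,15,18,19,22,23,26,27,30,31): 0⊕0⊕0⊕0⊕0⊕0⊕0⊕1⊕1⊕1⊕1⊕1⊕0⊕0⊕0⊕1 = 0
s4 (pos 4,5,6,7,12,13,14,15,20,21,22,23,28,29,30,31): 0⊕1⊕0⊕0⊕0⊕1⊕0⊕1⊕0⊕0⊕1⊕1⊕1⊕0⊕0⊕1 = 1
s8 (pos 8,9,10,11,12,13,14,15,24,25,26,27,28,29,30,31): 1⊕0⊕0⊕0⊕0⊕1⊕0⊕1⊕1⊕1⊕0⊕0⊕1⊕0⊕0⊕1 = 1
s16 (pos 16,17,18,19,20,21,22,23,24,25,26,27,28,29,30,31): 1⊕1⊕1⊕1⊕0⊕0⊕1⊕1⊕1⊕1⊕0⊕0⊕1⊕0⊕0⊕1 = 0
Syndrome s16…s1 = 01100 → error at position 12.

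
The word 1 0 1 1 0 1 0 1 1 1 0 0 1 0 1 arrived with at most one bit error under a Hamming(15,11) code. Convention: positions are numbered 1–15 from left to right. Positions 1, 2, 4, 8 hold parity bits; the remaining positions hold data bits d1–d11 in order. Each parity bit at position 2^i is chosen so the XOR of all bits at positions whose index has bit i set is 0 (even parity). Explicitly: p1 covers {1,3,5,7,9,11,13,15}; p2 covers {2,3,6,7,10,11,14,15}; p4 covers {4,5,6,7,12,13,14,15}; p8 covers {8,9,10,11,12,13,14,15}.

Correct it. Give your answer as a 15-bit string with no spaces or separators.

101101010100101

s1 (pos 1,3,5,7,9,11,13,15): 1⊕1⊕0⊕0⊕1⊕0⊕1⊕1 = 1
s2 (pos 2,3,6,7,10,11,14,15): 0⊕1⊕1⊕0⊕1⊕0⊕0⊕1 = 0
s4 (pos 4,5,6,7,12,13,14,15): 1⊕0⊕1⊕0⊕0⊕1⊕0⊕1 = 0
s8 (pos 8,9,10,11,12,13,14,15): 1⊕1⊕1⊕0⊕0⊕1⊕0⊕1 = 1
Syndrome s8…s1 = 1001 → error at position 9.
Flip position 9: 101101011100101 → 101101010100101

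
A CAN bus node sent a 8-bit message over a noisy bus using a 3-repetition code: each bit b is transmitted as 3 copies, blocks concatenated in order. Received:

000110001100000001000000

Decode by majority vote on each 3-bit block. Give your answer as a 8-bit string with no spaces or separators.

Block 1 (000): 0 ones → 0
Block 2 (110): 2 ones → 1
Block 3 (001): 1 one → 0
Block 4 (100): 1 one → 0
Block 5 (000): 0 ones → 0
Block 6 (001): 1 one → 0
Block 7 (000): 0 ones → 0
Block 8 (000): 0 ones → 0

01000000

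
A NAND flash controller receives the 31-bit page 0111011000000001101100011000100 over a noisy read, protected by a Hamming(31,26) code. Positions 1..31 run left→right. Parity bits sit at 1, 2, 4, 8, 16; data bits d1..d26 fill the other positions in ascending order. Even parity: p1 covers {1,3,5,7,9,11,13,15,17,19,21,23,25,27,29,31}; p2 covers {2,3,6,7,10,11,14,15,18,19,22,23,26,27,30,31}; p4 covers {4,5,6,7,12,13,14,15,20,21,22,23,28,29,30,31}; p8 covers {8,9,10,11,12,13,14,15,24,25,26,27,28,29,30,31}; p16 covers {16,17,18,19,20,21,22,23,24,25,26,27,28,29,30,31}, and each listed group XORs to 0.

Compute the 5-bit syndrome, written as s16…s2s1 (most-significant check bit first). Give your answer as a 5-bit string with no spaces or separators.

s1 (pos 1,3,5,7,9,11,13,15,17,19,21,23,25,27,29,31): 0⊕1⊕0⊕1⊕0⊕0⊕0⊕0⊕1⊕1⊕0⊕0⊕1⊕0⊕1⊕0 = 0
s2 (pos 2,3,6,7,10,11,14,15,18,19,22,23,26,27,30,31): 1⊕1⊕1⊕1⊕0⊕0⊕0⊕0⊕0⊕1⊕0⊕0⊕0⊕0⊕0⊕0 = 1
s4 (pos 4,5,6,7,12,13,14,15,20,21,22,23,28,29,30,31): 1⊕0⊕1⊕1⊕0⊕0⊕0⊕0⊕1⊕0⊕0⊕0⊕0⊕1⊕0⊕0 = 1
s8 (pos 8,9,10,11,12,13,14,15,24,25,26,27,28,29,30,31): 0⊕0⊕0⊕0⊕0⊕0⊕0⊕0⊕1⊕1⊕0⊕0⊕0⊕1⊕0⊕0 = 1
s16 (pos 16,17,18,19,20,21,22,23,24,25,26,27,28,29,30,31): 1⊕1⊕0⊕1⊕1⊕0⊕0⊕0⊕1⊕1⊕0⊕0⊕0⊕1⊕0⊕0 = 1
Syndrome s16…s1 = 11110 → error at position 30.

11110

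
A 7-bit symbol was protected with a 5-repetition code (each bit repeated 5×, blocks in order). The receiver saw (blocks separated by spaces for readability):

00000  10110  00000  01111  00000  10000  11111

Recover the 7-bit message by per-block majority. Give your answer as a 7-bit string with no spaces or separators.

0101001

Block 1 (00000): 0 ones → 0
Block 2 (10110): 3 ones → 1
Block 3 (00000): 0 ones → 0
Block 4 (01111): 4 ones → 1
Block 5 (00000): 0 ones → 0
Block 6 (10000): 1 one → 0
Block 7 (11111): 5 ones → 1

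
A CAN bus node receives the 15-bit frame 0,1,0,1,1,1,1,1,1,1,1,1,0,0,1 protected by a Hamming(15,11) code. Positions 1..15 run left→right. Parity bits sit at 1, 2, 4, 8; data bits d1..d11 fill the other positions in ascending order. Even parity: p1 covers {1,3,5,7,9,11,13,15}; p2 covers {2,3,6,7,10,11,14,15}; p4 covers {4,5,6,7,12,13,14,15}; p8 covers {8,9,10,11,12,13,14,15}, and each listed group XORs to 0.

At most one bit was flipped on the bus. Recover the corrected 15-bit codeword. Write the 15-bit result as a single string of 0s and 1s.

s1 (pos 1,3,5,7,9,11,13,15): 0⊕0⊕1⊕1⊕1⊕1⊕0⊕1 = 1
s2 (pos 2,3,6,7,10,11,14,15): 1⊕0⊕1⊕1⊕1⊕1⊕0⊕1 = 0
s4 (pos 4,5,6,7,12,13,14,15): 1⊕1⊕1⊕1⊕1⊕0⊕0⊕1 = 0
s8 (pos 8,9,10,11,12,13,14,15): 1⊕1⊕1⊕1⊕1⊕0⊕0⊕1 = 0
Syndrome s8…s1 = 0001 → error at position 1.
Flip position 1: 010111111111001 → 110111111111001

110111111111001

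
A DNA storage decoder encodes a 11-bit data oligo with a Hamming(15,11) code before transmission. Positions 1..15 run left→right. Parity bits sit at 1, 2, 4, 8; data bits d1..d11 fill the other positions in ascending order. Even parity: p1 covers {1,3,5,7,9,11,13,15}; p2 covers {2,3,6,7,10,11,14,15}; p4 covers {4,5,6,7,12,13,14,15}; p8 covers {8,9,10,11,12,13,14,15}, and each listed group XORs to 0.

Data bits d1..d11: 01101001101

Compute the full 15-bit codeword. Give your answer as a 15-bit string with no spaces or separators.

Place data at non-parity positions: p1 p2 0 p4 1 1 0 p8 1 0 0 1 1 0 1
p1 (pos 1,3,5,7,9,11,13,15): XOR of data positions = 0⊕1⊕0⊕1⊕0⊕1⊕1 = 0
p2 (pos 2,3,6,7,10,11,14,15): XOR of data positions = 0⊕1⊕0⊕0⊕0⊕0⊕1 = 0
p4 (pos 4,5,6,7,12,13,14,15): XOR of data positions = 1⊕1⊕0⊕1⊕1⊕0⊕1 = 1
p8 (pos 8,9,10,11,12,13,14,15): XOR of data positions = 1⊕0⊕0⊕1⊕1⊕0⊕1 = 0
Codeword: 000111001001101

000111001001101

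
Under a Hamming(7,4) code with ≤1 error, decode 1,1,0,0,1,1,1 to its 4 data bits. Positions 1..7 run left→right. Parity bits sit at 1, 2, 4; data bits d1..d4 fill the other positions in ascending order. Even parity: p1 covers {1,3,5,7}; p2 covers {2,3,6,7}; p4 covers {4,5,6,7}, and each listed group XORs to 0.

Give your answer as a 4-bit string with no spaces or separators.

0110

s1 (pos 1,3,5,7): 1⊕0⊕1⊕1 = 1
s2 (pos 2,3,6,7): 1⊕0⊕1⊕1 = 1
s4 (pos 4,5,6,7): 0⊕1⊕1⊕1 = 1
Syndrome s4…s1 = 111 → error at position 7.
Flip position 7: 1100111 → 1100110
Read data bits from positions 3,5,6,7: 0110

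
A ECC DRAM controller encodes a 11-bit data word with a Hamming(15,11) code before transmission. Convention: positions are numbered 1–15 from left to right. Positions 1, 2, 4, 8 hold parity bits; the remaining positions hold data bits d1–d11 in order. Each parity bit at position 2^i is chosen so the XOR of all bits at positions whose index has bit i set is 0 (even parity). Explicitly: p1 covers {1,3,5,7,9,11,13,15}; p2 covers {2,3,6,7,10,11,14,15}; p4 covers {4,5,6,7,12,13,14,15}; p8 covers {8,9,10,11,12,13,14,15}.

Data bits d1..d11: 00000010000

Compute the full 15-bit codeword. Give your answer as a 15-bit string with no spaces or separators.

110000010010000

Place data at non-parity positions: p1 p2 0 p4 0 0 0 p8 0 0 1 0 0 0 0
p1 (pos 1,3,5,7,9,11,13,15): XOR of data positions = 0⊕0⊕0⊕0⊕1⊕0⊕0 = 1
p2 (pos 2,3,6,7,10,11,14,15): XOR of data positions = 0⊕0⊕0⊕0⊕1⊕0⊕0 = 1
p4 (pos 4,5,6,7,12,13,14,15): XOR of data positions = 0⊕0⊕0⊕0⊕0⊕0⊕0 = 0
p8 (pos 8,9,10,11,12,13,14,15): XOR of data positions = 0⊕0⊕1⊕0⊕0⊕0⊕0 = 1
Codeword: 110000010010000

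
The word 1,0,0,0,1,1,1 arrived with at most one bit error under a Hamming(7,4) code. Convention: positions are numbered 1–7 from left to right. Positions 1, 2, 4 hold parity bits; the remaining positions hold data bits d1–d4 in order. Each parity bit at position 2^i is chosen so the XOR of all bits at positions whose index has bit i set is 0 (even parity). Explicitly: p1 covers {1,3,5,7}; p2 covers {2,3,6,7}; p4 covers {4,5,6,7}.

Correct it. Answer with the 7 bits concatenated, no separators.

s1 (pos 1,3,5,7): 1⊕0⊕1⊕1 = 1
s2 (pos 2,3,6,7): 0⊕0⊕1⊕1 = 0
s4 (pos 4,5,6,7): 0⊕1⊕1⊕1 = 1
Syndrome s4…s1 = 101 → error at position 5.
Flip position 5: 1000111 → 1000011

1000011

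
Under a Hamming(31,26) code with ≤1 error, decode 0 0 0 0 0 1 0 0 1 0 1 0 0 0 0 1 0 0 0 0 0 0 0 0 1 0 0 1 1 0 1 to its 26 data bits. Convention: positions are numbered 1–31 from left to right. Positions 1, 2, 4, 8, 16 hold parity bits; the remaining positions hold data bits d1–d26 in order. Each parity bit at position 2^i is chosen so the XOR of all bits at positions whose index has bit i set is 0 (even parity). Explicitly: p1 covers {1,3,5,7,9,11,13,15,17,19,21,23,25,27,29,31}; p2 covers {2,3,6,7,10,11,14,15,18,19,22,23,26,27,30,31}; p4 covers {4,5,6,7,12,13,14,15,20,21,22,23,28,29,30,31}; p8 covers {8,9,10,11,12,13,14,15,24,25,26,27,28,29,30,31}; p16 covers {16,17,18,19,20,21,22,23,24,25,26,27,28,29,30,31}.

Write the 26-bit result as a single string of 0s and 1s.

00101010000001000001001101

s1 (pos 1,3,5,7,9,11,13,15,17,19,21,23,25,27,29,31): 0⊕0⊕0⊕0⊕1⊕1⊕0⊕0⊕0⊕0⊕0⊕0⊕1⊕0⊕1⊕1 = 1
s2 (pos 2,3,6,7,10,11,14,15,18,19,22,23,26,27,30,31): 0⊕0⊕1⊕0⊕0⊕1⊕0⊕0⊕0⊕0⊕0⊕0⊕0⊕0⊕0⊕1 = 1
s4 (pos 4,5,6,7,12,13,14,15,20,21,22,23,28,29,30,31): 0⊕0⊕1⊕0⊕0⊕0⊕0⊕0⊕0⊕0⊕0⊕0⊕1⊕1⊕0⊕1 = 0
s8 (pos 8,9,10,11,12,13,14,15,24,25,26,27,28,29,30,31): 0⊕1⊕0⊕1⊕0⊕0⊕0⊕0⊕0⊕1⊕0⊕0⊕1⊕1⊕0⊕1 = 0
s16 (pos 16,17,18,19,20,21,22,23,24,25,26,27,28,29,30,31): 1⊕0⊕0⊕0⊕0⊕0⊕0⊕0⊕0⊕1⊕0⊕0⊕1⊕1⊕0⊕1 = 1
Syndrome s16…s1 = 10011 → error at position 19.
Flip position 19: 0000010010100001000000001001101 → 0000010010100001001000001001101
Read data bits from positions 3,5,6,7,9,10,11,12,13,14,15,17,18,19,20,21,22,23,24,25,26,27,28,29,30,31: 00101010000001000001001101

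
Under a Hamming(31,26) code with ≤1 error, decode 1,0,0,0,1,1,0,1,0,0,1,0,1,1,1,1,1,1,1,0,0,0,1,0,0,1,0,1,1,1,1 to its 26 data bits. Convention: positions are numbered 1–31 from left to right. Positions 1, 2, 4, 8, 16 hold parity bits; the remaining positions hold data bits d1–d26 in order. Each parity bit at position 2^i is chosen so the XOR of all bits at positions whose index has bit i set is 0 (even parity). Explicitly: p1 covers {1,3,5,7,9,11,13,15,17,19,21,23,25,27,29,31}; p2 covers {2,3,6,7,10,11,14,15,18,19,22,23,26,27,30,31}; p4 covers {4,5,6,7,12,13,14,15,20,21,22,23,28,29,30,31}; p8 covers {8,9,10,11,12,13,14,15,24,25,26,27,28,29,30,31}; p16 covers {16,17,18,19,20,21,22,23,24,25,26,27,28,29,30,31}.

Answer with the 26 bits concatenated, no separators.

01100010111111000100101111

s1 (pos 1,3,5,7,9,11,13,15,17,19,21,23,25,27,29,31): 1⊕0⊕1⊕0⊕0⊕1⊕1⊕1⊕1⊕1⊕0⊕1⊕0⊕0⊕1⊕1 = 0
s2 (pos 2,3,6,7,10,11,14,15,18,19,22,23,26,27,30,31): 0⊕0⊕1⊕0⊕0⊕1⊕1⊕1⊕1⊕1⊕0⊕1⊕1⊕0⊕1⊕1 = 0
s4 (pos 4,5,6,7,12,13,14,15,20,21,22,23,28,29,30,31): 0⊕1⊕1⊕0⊕0⊕1⊕1⊕1⊕0⊕0⊕0⊕1⊕1⊕1⊕1⊕1 = 0
s8 (pos 8,9,10,11,12,13,14,15,24,25,26,27,28,29,30,31): 1⊕0⊕0⊕1⊕0⊕1⊕1⊕1⊕0⊕0⊕1⊕0⊕1⊕1⊕1⊕1 = 0
s16 (pos 16,17,18,19,20,21,22,23,24,25,26,27,28,29,30,31): 1⊕1⊕1⊕1⊕0⊕0⊕0⊕1⊕0⊕0⊕1⊕0⊕1⊕1⊕1⊕1 = 0
Syndrome s16…s1 = 00000 → no error.
Read data bits from positions 3,5,6,7,9,10,11,12,13,14,15,17,18,19,20,21,22,23,24,25,26,27,28,29,30,31: 01100010111111000100101111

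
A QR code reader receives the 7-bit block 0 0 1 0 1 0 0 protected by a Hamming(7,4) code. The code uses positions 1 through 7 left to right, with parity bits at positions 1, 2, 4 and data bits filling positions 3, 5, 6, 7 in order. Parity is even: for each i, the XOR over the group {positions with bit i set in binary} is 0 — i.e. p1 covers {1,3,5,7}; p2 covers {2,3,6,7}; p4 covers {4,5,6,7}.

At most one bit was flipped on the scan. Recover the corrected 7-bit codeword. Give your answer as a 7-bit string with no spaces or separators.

0010110

s1 (pos 1,3,5,7): 0⊕1⊕1⊕0 = 0
s2 (pos 2,3,6,7): 0⊕1⊕0⊕0 = 1
s4 (pos 4,5,6,7): 0⊕1⊕0⊕0 = 1
Syndrome s4…s1 = 110 → error at position 6.
Flip position 6: 0010100 → 0010110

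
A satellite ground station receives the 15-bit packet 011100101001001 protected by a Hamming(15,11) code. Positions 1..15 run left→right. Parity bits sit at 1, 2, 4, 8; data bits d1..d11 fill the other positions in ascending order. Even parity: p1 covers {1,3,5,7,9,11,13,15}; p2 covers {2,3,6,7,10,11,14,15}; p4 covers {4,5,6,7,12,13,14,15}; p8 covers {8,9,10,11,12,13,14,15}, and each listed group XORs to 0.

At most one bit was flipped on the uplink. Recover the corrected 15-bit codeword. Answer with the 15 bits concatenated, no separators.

s1 (pos 1,3,5,7,9,11,13,15): 0⊕1⊕0⊕1⊕1⊕0⊕0⊕1 = 0
s2 (pos 2,3,6,7,10,11,14,15): 1⊕1⊕0⊕1⊕0⊕0⊕0⊕1 = 0
s4 (pos 4,5,6,7,12,13,14,15): 1⊕0⊕0⊕1⊕1⊕0⊕0⊕1 = 0
s8 (pos 8,9,10,11,12,13,14,15): 0⊕1⊕0⊕0⊕1⊕0⊕0⊕1 = 1
Syndrome s8…s1 = 1000 → error at position 8.
Flip position 8: 011100101001001 → 011100111001001

011100111001001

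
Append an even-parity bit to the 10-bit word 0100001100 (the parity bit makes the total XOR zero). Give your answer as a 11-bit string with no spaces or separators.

01000011001

XOR of the 10 data bits: 0⊕1⊕0⊕0⊕0⊕0⊕1⊕1⊕0⊕0 = 1
Parity bit = 1 (so all 11 bits XOR to 0).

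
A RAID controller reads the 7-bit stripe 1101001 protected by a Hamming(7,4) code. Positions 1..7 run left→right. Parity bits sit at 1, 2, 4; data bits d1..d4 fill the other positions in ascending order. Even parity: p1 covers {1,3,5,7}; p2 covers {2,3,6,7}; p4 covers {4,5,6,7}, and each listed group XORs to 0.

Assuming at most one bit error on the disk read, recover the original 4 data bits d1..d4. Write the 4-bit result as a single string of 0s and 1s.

s1 (pos 1,3,5,7): 1⊕0⊕0⊕1 = 0
s2 (pos 2,3,6,7): 1⊕0⊕0⊕1 = 0
s4 (pos 4,5,6,7): 1⊕0⊕0⊕1 = 0
Syndrome s4…s1 = 000 → no error.
Read data bits from positions 3,5,6,7: 0001

0001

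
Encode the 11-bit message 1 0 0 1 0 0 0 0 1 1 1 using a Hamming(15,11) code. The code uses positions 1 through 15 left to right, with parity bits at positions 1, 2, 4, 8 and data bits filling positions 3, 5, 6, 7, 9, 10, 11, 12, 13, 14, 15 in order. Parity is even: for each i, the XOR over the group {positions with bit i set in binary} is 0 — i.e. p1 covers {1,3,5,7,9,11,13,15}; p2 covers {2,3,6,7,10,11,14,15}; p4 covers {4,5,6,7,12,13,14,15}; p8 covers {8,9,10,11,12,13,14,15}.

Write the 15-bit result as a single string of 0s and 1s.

Place data at non-parity positions: p1 p2 1 p4 0 0 1 p8 0 0 0 0 1 1 1
p1 (pos 1,3,5,7,9,11,13,15): XOR of data positions = 1⊕0⊕1⊕0⊕0⊕1⊕1 = 0
p2 (pos 2,3,6,7,10,11,14,15): XOR of data positions = 1⊕0⊕1⊕0⊕0⊕1⊕1 = 0
p4 (pos 4,5,6,7,12,13,14,15): XOR of data positions = 0⊕0⊕1⊕0⊕1⊕1⊕1 = 0
p8 (pos 8,9,10,11,12,13,14,15): XOR of data positions = 0⊕0⊕0⊕0⊕1⊕1⊕1 = 1
Codeword: 001000110000111

001000110000111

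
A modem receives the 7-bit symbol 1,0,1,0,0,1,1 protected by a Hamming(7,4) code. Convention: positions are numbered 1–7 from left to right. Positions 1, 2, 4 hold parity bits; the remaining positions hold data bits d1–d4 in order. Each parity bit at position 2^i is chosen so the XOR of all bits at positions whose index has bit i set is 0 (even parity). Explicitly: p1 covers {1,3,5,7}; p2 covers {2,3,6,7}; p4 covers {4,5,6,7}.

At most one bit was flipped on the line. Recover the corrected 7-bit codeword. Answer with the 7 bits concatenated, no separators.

1000011

s1 (pos 1,3,5,7): 1⊕1⊕0⊕1 = 1
s2 (pos 2,3,6,7): 0⊕1⊕1⊕1 = 1
s4 (pos 4,5,6,7): 0⊕0⊕1⊕1 = 0
Syndrome s4…s1 = 011 → error at position 3.
Flip position 3: 1010011 → 1000011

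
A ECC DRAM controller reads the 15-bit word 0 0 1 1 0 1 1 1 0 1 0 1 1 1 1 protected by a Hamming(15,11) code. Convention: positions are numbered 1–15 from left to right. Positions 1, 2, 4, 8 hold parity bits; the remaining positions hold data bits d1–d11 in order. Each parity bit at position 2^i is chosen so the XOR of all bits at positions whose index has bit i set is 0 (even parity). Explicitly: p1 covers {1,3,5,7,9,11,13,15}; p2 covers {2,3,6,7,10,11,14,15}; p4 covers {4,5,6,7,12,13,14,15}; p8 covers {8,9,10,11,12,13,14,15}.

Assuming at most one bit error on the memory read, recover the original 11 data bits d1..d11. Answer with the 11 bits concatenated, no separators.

10110101111

s1 (pos 1,3,5,7,9,11,13,15): 0⊕1⊕0⊕1⊕0⊕0⊕1⊕1 = 0
s2 (pos 2,3,6,7,10,11,14,15): 0⊕1⊕1⊕1⊕1⊕0⊕1⊕1 = 0
s4 (pos 4,5,6,7,12,13,14,15): 1⊕0⊕1⊕1⊕1⊕1⊕1⊕1 = 1
s8 (pos 8,9,10,11,12,13,14,15): 1⊕0⊕1⊕0⊕1⊕1⊕1⊕1 = 0
Syndrome s8…s1 = 0100 → error at position 4.
Flip position 4: 001101110101111 → 001001110101111
Read data bits from positions 3,5,6,7,9,10,11,12,13,14,15: 10110101111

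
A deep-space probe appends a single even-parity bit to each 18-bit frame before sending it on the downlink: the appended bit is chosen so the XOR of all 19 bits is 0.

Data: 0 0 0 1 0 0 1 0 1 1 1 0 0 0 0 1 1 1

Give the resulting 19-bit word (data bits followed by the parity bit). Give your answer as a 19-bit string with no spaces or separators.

0001001011100001110

XOR of the 18 data bits: 0⊕0⊕0⊕1⊕0⊕0⊕1⊕0⊕1⊕1⊕1⊕0⊕0⊕0⊕0⊕1⊕1⊕1 = 0
Parity bit = 0 (so all 19 bits XOR to 0).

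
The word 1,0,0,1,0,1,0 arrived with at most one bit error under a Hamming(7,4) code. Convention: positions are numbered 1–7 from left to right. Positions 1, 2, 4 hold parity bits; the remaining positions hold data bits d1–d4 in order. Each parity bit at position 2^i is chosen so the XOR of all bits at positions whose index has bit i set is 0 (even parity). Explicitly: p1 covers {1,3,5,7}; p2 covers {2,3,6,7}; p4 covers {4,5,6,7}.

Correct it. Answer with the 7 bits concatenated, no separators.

s1 (pos 1,3,5,7): 1⊕0⊕0⊕0 = 1
s2 (pos 2,3,6,7): 0⊕0⊕1⊕0 = 1
s4 (pos 4,5,6,7): 1⊕0⊕1⊕0 = 0
Syndrome s4…s1 = 011 → error at position 3.
Flip position 3: 1001010 → 1011010

1011010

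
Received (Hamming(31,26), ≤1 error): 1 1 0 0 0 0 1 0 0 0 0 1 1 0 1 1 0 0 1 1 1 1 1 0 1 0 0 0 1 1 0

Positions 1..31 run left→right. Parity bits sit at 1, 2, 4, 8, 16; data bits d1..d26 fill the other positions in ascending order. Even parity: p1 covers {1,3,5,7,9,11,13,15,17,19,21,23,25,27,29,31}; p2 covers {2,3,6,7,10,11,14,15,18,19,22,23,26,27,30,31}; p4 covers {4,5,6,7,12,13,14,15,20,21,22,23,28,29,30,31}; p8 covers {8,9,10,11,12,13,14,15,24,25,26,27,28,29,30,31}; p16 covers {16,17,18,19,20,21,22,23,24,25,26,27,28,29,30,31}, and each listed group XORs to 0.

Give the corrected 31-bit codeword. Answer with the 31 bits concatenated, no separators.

s1 (pos 1,3,5,7,9,11,13,15,17,19,21,23,25,27,29,31): 1⊕0⊕0⊕1⊕0⊕0⊕1⊕1⊕0⊕1⊕1⊕1⊕1⊕0⊕1⊕0 = 1
s2 (pos 2,3,6,7,10,11,14,15,18,19,22,23,26,27,30,31): 1⊕0⊕0⊕1⊕0⊕0⊕0⊕1⊕0⊕1⊕1⊕1⊕0⊕0⊕1⊕0 = 1
s4 (pos 4,5,6,7,12,13,14,15,20,21,22,23,28,29,30,31): 0⊕0⊕0⊕1⊕1⊕1⊕0⊕1⊕1⊕1⊕1⊕1⊕0⊕1⊕1⊕0 = 0
s8 (pos 8,9,10,11,12,13,14,15,24,25,26,27,28,29,30,31): 0⊕0⊕0⊕0⊕1⊕1⊕0⊕1⊕0⊕1⊕0⊕0⊕0⊕1⊕1⊕0 = 0
s16 (pos 16,17,18,19,20,21,22,23,24,25,26,27,28,29,30,31): 1⊕0⊕0⊕1⊕1⊕1⊕1⊕1⊕0⊕1⊕0⊕0⊕0⊕1⊕1⊕0 = 1
Syndrome s16…s1 = 10011 → error at position 19.
Flip position 19: 1100001000011011001111101000110 → 1100001000011011000111101000110

1100001000011011000111101000110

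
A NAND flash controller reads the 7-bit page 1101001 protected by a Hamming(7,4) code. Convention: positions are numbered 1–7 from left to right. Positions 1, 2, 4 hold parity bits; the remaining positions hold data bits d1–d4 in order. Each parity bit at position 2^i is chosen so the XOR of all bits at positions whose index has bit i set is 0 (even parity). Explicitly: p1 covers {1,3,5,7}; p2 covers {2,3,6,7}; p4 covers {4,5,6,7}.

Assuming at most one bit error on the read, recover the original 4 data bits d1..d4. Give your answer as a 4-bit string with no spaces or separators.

0001

s1 (pos 1,3,5,7): 1⊕0⊕0⊕1 = 0
s2 (pos 2,3,6,7): 1⊕0⊕0⊕1 = 0
s4 (pos 4,5,6,7): 1⊕0⊕0⊕1 = 0
Syndrome s4…s1 = 000 → no error.
Read data bits from positions 3,5,6,7: 0001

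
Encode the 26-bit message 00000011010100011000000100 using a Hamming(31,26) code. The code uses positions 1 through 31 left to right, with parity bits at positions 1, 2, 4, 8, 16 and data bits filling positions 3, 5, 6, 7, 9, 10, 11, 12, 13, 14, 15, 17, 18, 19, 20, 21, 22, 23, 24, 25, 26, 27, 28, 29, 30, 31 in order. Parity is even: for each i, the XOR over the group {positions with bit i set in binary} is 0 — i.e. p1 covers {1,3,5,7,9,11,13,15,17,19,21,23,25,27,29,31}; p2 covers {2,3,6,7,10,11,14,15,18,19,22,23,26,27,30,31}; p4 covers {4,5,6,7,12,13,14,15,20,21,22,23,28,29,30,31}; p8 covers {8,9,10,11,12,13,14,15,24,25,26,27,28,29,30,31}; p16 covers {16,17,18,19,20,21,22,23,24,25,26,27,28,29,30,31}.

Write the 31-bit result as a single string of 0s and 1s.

Place data at non-parity positions: p1 p2 0 p4 0 0 0 p8 0 0 1 1 0 1 0 p16 1 0 0 0 1 1 0 0 0 0 0 0 1 0 0
p1 (pos 1,3,5,7,9,11,13,15,17,19,21,23,25,27,29,31): XOR of data positions = 0⊕0⊕0⊕0⊕1⊕0⊕0⊕1⊕0⊕1⊕0⊕0⊕0⊕1⊕0 = 0
p2 (pos 2,3,6,7,10,11,14,15,18,19,22,23,26,27,30,31): XOR of data positions = 0⊕0⊕0⊕0⊕1⊕1⊕0⊕0⊕0⊕1⊕0⊕0⊕0⊕0⊕0 = 1
p4 (pos 4,5,6,7,12,13,14,15,20,21,22,23,28,29,30,31): XOR of data positions = 0⊕0⊕0⊕1⊕0⊕1⊕0⊕0⊕1⊕1⊕0⊕0⊕1⊕0⊕0 = 1
p8 (pos 8,9,10,11,12,13,14,15,24,25,26,27,28,29,30,31): XOR of data positions = 0⊕0⊕1⊕1⊕0⊕1⊕0⊕0⊕0⊕0⊕0⊕0⊕1⊕0⊕0 = 0
p16 (pos 16,17,18,19,20,21,22,23,24,25,26,27,28,29,30,31): XOR of data positions = 1⊕0⊕0⊕0⊕1⊕1⊕0⊕0⊕0⊕0⊕0⊕0⊕1⊕0⊕0 = 0
Codeword: 0101000000110100100011000000100

0101000000110100100011000000100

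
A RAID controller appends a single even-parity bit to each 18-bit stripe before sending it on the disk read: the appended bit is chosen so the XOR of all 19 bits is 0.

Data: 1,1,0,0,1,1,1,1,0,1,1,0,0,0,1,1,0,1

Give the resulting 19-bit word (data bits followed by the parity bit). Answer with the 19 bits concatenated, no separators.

XOR of the 18 data bits: 1⊕1⊕0⊕0⊕1⊕1⊕1⊕1⊕0⊕1⊕1⊕0⊕0⊕0⊕1⊕1⊕0⊕1 = 1
Parity bit = 1 (so all 19 bits XOR to 0).

1100111101100011011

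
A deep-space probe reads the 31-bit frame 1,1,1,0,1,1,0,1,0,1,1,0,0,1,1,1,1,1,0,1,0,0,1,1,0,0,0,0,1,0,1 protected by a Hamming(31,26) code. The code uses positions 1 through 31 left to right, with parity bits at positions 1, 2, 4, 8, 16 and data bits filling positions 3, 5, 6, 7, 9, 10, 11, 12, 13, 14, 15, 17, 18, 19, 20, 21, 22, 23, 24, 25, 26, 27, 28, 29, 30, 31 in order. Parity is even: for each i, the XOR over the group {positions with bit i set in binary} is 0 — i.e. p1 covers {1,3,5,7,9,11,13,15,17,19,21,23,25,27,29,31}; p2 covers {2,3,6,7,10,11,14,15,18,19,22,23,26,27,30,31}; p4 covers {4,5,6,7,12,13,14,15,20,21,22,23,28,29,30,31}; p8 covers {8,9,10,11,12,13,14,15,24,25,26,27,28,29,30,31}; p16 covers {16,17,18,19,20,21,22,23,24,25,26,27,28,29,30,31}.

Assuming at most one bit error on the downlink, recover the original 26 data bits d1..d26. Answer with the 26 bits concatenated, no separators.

s1 (pos 1,3,5,7,9,11,13,15,17,19,21,23,25,27,29,31): 1⊕1⊕1⊕0⊕0⊕1⊕0⊕1⊕1⊕0⊕0⊕1⊕0⊕0⊕1⊕1 = 1
s2 (pos 2,3,6,7,10,11,14,15,18,19,22,23,26,27,30,31): 1⊕1⊕1⊕0⊕1⊕1⊕1⊕1⊕1⊕0⊕0⊕1⊕0⊕0⊕0⊕1 = 0
s4 (pos 4,5,6,7,12,13,14,15,20,21,22,23,28,29,30,31): 0⊕1⊕1⊕0⊕0⊕0⊕1⊕1⊕1⊕0⊕0⊕1⊕0⊕1⊕0⊕1 = 0
s8 (pos 8,9,10,11,12,13,14,15,24,25,26,27,28,29,30,31): 1⊕0⊕1⊕1⊕0⊕0⊕1⊕1⊕1⊕0⊕0⊕0⊕0⊕1⊕0⊕1 = 0
s16 (pos 16,17,18,19,20,21,22,23,24,25,26,27,28,29,30,31): 1⊕1⊕1⊕0⊕1⊕0⊕0⊕1⊕1⊕0⊕0⊕0⊕0⊕1⊕0⊕1 = 0
Syndrome s16…s1 = 00001 → error at position 1.
Flip position 1: 1110110101100111110100110000101 → 0110110101100111110100110000101
Read data bits from positions 3,5,6,7,9,10,11,12,13,14,15,17,18,19,20,21,22,23,24,25,26,27,28,29,30,31: 11100110011110100110000101

11100110011110100110000101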